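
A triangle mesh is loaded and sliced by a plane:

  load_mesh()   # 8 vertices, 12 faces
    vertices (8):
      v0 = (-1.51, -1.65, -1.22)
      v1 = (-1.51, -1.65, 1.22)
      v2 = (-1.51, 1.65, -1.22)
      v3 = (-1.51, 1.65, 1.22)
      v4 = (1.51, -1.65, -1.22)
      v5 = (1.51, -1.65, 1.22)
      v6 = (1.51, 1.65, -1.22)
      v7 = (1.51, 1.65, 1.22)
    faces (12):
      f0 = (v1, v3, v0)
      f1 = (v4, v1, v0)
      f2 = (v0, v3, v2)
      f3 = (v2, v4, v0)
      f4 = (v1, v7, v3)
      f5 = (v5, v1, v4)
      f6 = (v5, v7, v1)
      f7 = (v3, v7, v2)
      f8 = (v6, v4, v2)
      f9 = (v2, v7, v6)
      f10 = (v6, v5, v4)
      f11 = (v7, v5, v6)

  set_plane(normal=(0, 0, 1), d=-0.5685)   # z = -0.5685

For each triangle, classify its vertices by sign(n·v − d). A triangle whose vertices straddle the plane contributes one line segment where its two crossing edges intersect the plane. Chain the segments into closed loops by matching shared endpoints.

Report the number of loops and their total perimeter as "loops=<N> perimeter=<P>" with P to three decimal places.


Straddling triangles (8 of 12):
  (v1,v3,v0) [++-] → (-1.51, -0.768873, -0.5685)–(-1.51, -1.65, -0.5685)  len=0.8811
  (v4,v1,v0) [-+-] → (0.703635, -1.65, -0.5685)–(-1.51, -1.65, -0.5685)  len=2.2136
  (v0,v3,v2) [-+-] → (-1.51, -0.768873, -0.5685)–(-1.51, 1.65, -0.5685)  len=2.4189
  (v5,v1,v4) [++-] → (0.703635, -1.65, -0.5685)–(1.51, -1.65, -0.5685)  len=0.8064
  (v3,v7,v2) [++-] → (-0.703635, 1.65, -0.5685)–(-1.51, 1.65, -0.5685)  len=0.8064
  (v2,v7,v6) [-+-] → (-0.703635, 1.65, -0.5685)–(1.51, 1.65, -0.5685)  len=2.2136
  (v6,v5,v4) [-+-] → (1.51, 0.768873, -0.5685)–(1.51, -1.65, -0.5685)  len=2.4189
  (v7,v5,v6) [++-] → (1.51, 0.768873, -0.5685)–(1.51, 1.65, -0.5685)  len=0.8811

Chained into 1 loop(s):
  loop 1: 8 segments, perimeter = 12.6400
Total perimeter = 12.640

loops=1 perimeter=12.640


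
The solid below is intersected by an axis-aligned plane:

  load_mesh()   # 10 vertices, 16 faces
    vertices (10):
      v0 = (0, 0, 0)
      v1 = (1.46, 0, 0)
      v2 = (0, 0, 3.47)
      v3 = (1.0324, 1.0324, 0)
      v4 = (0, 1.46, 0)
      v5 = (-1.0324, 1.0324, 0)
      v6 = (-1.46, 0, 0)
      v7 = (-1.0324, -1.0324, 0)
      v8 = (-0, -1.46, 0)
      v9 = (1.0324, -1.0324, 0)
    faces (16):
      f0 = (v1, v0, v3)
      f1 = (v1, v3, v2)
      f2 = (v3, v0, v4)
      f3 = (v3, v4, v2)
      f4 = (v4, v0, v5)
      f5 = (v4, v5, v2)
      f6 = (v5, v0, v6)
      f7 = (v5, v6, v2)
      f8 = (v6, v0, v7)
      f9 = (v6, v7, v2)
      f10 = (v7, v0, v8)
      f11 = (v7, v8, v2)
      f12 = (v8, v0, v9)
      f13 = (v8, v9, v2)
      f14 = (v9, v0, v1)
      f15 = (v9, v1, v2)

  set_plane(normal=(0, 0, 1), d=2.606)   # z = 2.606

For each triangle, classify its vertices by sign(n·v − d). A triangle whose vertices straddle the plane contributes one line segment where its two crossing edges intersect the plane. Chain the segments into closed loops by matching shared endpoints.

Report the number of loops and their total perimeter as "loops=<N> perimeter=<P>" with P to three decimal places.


loops=1 perimeter=2.226

Straddling triangles (8 of 16):
  (v1,v3,v2) [--+] → (0.257059, 0.257059, 2.606)–(0.363527, 0, 2.606)  len=0.2782
  (v3,v4,v2) [--+] → (0, 0.363527, 2.606)–(0.257059, 0.257059, 2.606)  len=0.2782
  (v4,v5,v2) [--+] → (-0.257059, 0.257059, 2.606)–(0, 0.363527, 2.606)  len=0.2782
  (v5,v6,v2) [--+] → (-0.363527, 0, 2.606)–(-0.257059, 0.257059, 2.606)  len=0.2782
  (v6,v7,v2) [--+] → (-0.257059, -0.257059, 2.606)–(-0.363527, 0, 2.606)  len=0.2782
  (v7,v8,v2) [--+] → (0, -0.363527, 2.606)–(-0.257059, -0.257059, 2.606)  len=0.2782
  (v8,v9,v2) [--+] → (0.257059, -0.257059, 2.606)–(0, -0.363527, 2.606)  len=0.2782
  (v9,v1,v2) [--+] → (0.363527, 0, 2.606)–(0.257059, -0.257059, 2.606)  len=0.2782

Chained into 1 loop(s):
  loop 1: 8 segments, perimeter = 2.2259
Total perimeter = 2.226


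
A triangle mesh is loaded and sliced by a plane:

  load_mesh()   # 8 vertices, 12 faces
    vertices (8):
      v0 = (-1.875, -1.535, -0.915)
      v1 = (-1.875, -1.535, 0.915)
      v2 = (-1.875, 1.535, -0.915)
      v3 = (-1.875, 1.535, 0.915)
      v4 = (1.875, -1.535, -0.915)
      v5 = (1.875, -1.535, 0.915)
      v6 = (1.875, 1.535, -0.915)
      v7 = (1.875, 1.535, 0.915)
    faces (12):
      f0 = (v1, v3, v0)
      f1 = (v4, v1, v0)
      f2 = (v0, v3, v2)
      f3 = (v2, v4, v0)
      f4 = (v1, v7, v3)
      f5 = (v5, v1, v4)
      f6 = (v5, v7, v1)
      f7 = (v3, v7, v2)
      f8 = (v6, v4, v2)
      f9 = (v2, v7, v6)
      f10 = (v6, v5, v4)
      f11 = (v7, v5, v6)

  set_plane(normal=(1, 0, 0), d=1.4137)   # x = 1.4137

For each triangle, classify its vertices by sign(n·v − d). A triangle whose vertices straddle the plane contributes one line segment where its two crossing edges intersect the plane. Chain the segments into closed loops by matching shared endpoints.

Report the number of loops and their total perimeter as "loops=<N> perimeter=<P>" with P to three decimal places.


loops=1 perimeter=9.800

Straddling triangles (8 of 12):
  (v4,v1,v0) [+--] → (1.4137, -1.535, -0.689886)–(1.4137, -1.535, -0.915)  len=0.2251
  (v2,v4,v0) [-+-] → (1.4137, -1.15735, -0.915)–(1.4137, -1.535, -0.915)  len=0.3777
  (v1,v7,v3) [-+-] → (1.4137, 1.15735, 0.915)–(1.4137, 1.535, 0.915)  len=0.3777
  (v5,v1,v4) [+-+] → (1.4137, -1.535, 0.915)–(1.4137, -1.535, -0.689886)  len=1.6049
  (v5,v7,v1) [++-] → (1.4137, 1.15735, 0.915)–(1.4137, -1.535, 0.915)  len=2.6923
  (v3,v7,v2) [-+-] → (1.4137, 1.535, 0.915)–(1.4137, 1.535, 0.689886)  len=0.2251
  (v6,v4,v2) [++-] → (1.4137, -1.15735, -0.915)–(1.4137, 1.535, -0.915)  len=2.6923
  (v2,v7,v6) [-++] → (1.4137, 1.535, 0.689886)–(1.4137, 1.535, -0.915)  len=1.6049

Chained into 1 loop(s):
  loop 1: 8 segments, perimeter = 9.8000
Total perimeter = 9.800


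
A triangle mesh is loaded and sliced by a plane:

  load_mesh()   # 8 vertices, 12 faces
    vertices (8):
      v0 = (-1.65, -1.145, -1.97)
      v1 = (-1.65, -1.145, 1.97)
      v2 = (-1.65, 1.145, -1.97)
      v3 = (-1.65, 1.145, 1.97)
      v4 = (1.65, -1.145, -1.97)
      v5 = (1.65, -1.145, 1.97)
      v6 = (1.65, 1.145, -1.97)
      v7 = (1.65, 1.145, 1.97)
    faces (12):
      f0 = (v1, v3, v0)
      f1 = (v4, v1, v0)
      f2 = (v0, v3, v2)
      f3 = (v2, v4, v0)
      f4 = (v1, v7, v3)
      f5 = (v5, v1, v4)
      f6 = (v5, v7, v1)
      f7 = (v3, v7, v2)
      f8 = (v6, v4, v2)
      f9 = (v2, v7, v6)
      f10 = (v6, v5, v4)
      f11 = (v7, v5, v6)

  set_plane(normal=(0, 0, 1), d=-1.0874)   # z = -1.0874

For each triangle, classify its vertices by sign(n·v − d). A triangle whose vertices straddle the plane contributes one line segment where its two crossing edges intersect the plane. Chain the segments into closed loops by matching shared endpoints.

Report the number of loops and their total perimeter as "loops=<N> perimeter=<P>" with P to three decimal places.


Straddling triangles (8 of 12):
  (v1,v3,v0) [++-] → (-1.65, -0.632017, -1.0874)–(-1.65, -1.145, -1.0874)  len=0.5130
  (v4,v1,v0) [-+-] → (0.910766, -1.145, -1.0874)–(-1.65, -1.145, -1.0874)  len=2.5608
  (v0,v3,v2) [-+-] → (-1.65, -0.632017, -1.0874)–(-1.65, 1.145, -1.0874)  len=1.7770
  (v5,v1,v4) [++-] → (0.910766, -1.145, -1.0874)–(1.65, -1.145, -1.0874)  len=0.7392
  (v3,v7,v2) [++-] → (-0.910766, 1.145, -1.0874)–(-1.65, 1.145, -1.0874)  len=0.7392
  (v2,v7,v6) [-+-] → (-0.910766, 1.145, -1.0874)–(1.65, 1.145, -1.0874)  len=2.5608
  (v6,v5,v4) [-+-] → (1.65, 0.632017, -1.0874)–(1.65, -1.145, -1.0874)  len=1.7770
  (v7,v5,v6) [++-] → (1.65, 0.632017, -1.0874)–(1.65, 1.145, -1.0874)  len=0.5130

Chained into 1 loop(s):
  loop 1: 8 segments, perimeter = 11.1800
Total perimeter = 11.180

loops=1 perimeter=11.180


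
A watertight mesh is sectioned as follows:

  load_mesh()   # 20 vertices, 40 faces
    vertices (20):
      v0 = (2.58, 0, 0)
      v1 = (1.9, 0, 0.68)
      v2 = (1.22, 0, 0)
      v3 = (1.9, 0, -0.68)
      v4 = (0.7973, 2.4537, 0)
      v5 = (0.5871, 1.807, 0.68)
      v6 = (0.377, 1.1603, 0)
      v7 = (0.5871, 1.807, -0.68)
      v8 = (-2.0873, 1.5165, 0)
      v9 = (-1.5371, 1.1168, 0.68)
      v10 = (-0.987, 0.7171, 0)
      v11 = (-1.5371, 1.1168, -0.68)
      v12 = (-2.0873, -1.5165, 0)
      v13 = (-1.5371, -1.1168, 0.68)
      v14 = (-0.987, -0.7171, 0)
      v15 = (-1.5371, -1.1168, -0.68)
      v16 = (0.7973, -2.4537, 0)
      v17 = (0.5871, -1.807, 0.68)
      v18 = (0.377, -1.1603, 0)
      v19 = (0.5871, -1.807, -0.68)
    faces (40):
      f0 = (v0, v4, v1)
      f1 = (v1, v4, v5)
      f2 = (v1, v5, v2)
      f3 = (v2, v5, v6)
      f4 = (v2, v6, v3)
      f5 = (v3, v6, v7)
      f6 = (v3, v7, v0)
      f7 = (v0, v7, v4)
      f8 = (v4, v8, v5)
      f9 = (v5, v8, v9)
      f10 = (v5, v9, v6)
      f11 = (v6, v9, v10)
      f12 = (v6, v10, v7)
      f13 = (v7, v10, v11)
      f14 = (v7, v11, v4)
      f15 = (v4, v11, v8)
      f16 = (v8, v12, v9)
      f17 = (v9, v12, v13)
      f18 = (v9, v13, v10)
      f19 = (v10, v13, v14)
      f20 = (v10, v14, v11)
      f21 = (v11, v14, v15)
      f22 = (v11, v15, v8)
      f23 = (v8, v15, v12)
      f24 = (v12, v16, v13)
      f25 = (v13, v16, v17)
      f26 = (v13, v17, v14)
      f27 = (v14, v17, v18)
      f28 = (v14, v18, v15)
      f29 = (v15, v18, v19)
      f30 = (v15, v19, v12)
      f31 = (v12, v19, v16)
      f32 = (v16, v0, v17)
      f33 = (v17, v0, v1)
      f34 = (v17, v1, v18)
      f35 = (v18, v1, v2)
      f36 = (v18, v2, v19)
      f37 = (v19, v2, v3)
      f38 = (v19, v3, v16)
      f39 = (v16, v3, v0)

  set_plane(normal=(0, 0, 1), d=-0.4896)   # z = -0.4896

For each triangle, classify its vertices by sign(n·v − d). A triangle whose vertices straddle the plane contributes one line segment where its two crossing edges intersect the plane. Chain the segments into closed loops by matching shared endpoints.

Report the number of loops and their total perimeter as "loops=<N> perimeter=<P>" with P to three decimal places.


loops=2 perimeter=22.336

Straddling triangles (20 of 40):
  (v2,v6,v3) [++-] → (1.47356, 0.324884, -0.4896)–(1.7096, 0, -0.4896)  len=0.4016
  (v3,v6,v7) [-+-] → (1.47356, 0.324884, -0.4896)–(0.528272, 1.62592, -0.4896)  len=1.6082
  (v3,v7,v0) [--+] → (1.14511, 1.30104, -0.4896)–(2.0904, 0, -0.4896)  len=1.6082
  (v0,v7,v4) [+-+] → (1.14511, 1.30104, -0.4896)–(0.645956, 1.98808, -0.4896)  len=0.8492
  (v6,v10,v7) [++-] → (0.146352, 1.50183, -0.4896)–(0.528272, 1.62592, -0.4896)  len=0.4016
  (v7,v10,v11) [-+-] → (0.146352, 1.50183, -0.4896)–(-1.38307, 1.00488, -0.4896)  len=1.6081
  (v7,v11,v4) [--+] → (-0.883468, 1.49113, -0.4896)–(0.645956, 1.98808, -0.4896)  len=1.6081
  (v4,v11,v8) [+-+] → (-0.883468, 1.49113, -0.4896)–(-1.69116, 1.22872, -0.4896)  len=0.8492
  (v10,v14,v11) [++-] → (-1.38307, 0.603308, -0.4896)–(-1.38307, 1.00488, -0.4896)  len=0.4016
  (v11,v14,v15) [-+-] → (-1.38307, 0.603308, -0.4896)–(-1.38307, -1.00488, -0.4896)  len=1.6082
  (v11,v15,v8) [--+] → (-1.69116, -0.379476, -0.4896)–(-1.69116, 1.22872, -0.4896)  len=1.6082
  (v8,v15,v12) [+-+] → (-1.69116, -0.379476, -0.4896)–(-1.69116, -1.22872, -0.4896)  len=0.8492
  (v14,v18,v15) [++-] → (-1.00115, -1.12898, -0.4896)–(-1.38307, -1.00488, -0.4896)  len=0.4016
  (v15,v18,v19) [-+-] → (-1.00115, -1.12898, -0.4896)–(0.528272, -1.62592, -0.4896)  len=1.6081
  (v15,v19,v12) [--+] → (-0.161732, -1.72566, -0.4896)–(-1.69116, -1.22872, -0.4896)  len=1.6081
  (v12,v19,v16) [+-+] → (-0.161732, -1.72566, -0.4896)–(0.645956, -1.98808, -0.4896)  len=0.8492
  (v18,v2,v19) [++-] → (0.764312, -1.30104, -0.4896)–(0.528272, -1.62592, -0.4896)  len=0.4016
  (v19,v2,v3) [-+-] → (0.764312, -1.30104, -0.4896)–(1.7096, 0, -0.4896)  len=1.6082
  (v19,v3,v16) [--+] → (1.59124, -0.687036, -0.4896)–(0.645956, -1.98808, -0.4896)  len=1.6082
  (v16,v3,v0) [+-+] → (1.59124, -0.687036, -0.4896)–(2.0904, 0, -0.4896)  len=0.8492

Chained into 2 loop(s):
  loop 1: 10 segments, perimeter = 10.0487
  loop 2: 10 segments, perimeter = 12.2870
Total perimeter = 22.336


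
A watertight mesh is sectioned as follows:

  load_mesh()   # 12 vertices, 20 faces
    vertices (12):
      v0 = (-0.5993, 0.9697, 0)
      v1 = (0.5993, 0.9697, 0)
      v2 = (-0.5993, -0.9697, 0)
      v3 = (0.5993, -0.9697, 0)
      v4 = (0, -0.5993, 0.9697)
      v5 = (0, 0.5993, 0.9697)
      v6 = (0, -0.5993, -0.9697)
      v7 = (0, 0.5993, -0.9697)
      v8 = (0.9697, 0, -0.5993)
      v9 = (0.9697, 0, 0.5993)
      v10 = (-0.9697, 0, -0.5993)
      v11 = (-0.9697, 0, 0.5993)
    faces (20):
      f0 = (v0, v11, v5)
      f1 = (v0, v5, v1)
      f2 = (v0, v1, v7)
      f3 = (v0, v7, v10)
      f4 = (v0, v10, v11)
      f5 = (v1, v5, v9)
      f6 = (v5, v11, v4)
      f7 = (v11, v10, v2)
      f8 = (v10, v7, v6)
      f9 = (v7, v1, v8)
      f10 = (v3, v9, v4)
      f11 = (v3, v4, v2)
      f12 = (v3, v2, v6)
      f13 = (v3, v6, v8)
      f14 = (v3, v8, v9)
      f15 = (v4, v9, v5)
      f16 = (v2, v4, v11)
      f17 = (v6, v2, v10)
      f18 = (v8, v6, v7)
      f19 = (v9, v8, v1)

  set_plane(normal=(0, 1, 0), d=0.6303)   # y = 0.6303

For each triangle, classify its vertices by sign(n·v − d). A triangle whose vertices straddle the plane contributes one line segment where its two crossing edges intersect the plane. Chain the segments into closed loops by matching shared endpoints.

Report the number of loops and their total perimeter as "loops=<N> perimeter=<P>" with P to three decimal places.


loops=1 perimeter=4.879

Straddling triangles (8 of 20):
  (v0,v11,v5) [+--] → (-0.728942, 0.6303, 0.209758)–(-0.0501574, 0.6303, 0.888543)  len=0.9599
  (v0,v5,v1) [+-+] → (-0.0501574, 0.6303, 0.888543)–(0.0501574, 0.6303, 0.888543)  len=0.1003
  (v0,v1,v7) [++-] → (0.0501574, 0.6303, -0.888543)–(-0.0501574, 0.6303, -0.888543)  len=0.1003
  (v0,v7,v10) [+--] → (-0.0501574, 0.6303, -0.888543)–(-0.728942, 0.6303, -0.209758)  len=0.9599
  (v0,v10,v11) [+--] → (-0.728942, 0.6303, -0.209758)–(-0.728942, 0.6303, 0.209758)  len=0.4195
  (v1,v5,v9) [+--] → (0.0501574, 0.6303, 0.888543)–(0.728942, 0.6303, 0.209758)  len=0.9599
  (v7,v1,v8) [-+-] → (0.0501574, 0.6303, -0.888543)–(0.728942, 0.6303, -0.209758)  len=0.9599
  (v9,v8,v1) [--+] → (0.728942, 0.6303, -0.209758)–(0.728942, 0.6303, 0.209758)  len=0.4195

Chained into 1 loop(s):
  loop 1: 8 segments, perimeter = 4.8794
Total perimeter = 4.879


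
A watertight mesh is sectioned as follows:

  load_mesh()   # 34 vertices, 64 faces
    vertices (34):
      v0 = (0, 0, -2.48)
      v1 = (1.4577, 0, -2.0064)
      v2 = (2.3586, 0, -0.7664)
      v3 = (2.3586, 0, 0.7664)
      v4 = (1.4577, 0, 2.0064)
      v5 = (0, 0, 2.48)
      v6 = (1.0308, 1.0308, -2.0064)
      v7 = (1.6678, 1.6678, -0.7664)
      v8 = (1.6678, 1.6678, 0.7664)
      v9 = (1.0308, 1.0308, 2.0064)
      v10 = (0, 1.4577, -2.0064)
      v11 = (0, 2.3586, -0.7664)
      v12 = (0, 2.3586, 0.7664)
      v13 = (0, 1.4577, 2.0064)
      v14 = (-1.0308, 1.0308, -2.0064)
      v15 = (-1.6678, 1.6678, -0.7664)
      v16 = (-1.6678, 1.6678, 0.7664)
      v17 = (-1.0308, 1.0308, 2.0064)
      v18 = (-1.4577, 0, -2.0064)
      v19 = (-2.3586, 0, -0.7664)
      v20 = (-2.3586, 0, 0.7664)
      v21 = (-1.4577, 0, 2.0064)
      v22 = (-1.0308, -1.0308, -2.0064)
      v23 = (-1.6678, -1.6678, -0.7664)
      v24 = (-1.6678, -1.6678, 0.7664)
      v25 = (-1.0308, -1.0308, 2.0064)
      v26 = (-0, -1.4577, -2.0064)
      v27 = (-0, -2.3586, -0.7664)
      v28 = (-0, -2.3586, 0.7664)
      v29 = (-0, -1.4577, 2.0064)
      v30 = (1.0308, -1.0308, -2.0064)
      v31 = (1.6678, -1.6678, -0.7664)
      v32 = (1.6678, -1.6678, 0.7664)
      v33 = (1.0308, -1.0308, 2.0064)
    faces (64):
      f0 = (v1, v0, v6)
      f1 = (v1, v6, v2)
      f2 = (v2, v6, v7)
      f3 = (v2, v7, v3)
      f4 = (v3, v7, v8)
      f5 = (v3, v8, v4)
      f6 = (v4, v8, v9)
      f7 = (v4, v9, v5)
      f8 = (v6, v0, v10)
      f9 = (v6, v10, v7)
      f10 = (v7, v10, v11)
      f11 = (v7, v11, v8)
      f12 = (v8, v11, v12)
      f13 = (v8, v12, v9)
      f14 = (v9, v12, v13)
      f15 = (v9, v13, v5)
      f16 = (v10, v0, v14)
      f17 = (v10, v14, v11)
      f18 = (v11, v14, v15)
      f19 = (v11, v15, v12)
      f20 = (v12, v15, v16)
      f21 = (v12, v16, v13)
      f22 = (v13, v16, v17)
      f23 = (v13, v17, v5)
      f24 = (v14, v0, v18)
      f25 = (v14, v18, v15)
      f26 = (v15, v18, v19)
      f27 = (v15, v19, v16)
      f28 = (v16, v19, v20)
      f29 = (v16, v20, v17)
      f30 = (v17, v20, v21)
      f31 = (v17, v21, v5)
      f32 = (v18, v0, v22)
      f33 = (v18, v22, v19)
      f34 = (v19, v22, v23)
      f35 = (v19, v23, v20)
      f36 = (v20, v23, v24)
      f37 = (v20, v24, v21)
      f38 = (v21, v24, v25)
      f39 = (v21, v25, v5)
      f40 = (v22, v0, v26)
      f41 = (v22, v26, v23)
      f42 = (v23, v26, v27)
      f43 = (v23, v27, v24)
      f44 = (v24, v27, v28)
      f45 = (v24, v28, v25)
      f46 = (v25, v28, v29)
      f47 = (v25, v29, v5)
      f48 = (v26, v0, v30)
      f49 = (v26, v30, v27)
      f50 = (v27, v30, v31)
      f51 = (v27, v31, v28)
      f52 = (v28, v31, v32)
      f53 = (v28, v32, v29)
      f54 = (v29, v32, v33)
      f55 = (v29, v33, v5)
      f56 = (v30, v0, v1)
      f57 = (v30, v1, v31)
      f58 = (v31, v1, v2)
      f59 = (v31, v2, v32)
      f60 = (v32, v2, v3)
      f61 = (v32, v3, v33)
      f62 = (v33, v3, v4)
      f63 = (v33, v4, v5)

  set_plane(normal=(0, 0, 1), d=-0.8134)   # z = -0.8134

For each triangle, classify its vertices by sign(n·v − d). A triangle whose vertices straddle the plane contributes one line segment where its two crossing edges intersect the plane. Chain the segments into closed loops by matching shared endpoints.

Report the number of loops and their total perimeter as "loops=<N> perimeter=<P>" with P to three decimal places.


loops=1 perimeter=14.233

Straddling triangles (16 of 64):
  (v1,v6,v2) [--+] → (2.30827, 0.0390706, -0.8134)–(2.32445, 0, -0.8134)  len=0.0423
  (v2,v6,v7) [+-+] → (2.30827, 0.0390706, -0.8134)–(1.64366, 1.64366, -0.8134)  len=1.7368
  (v6,v10,v7) [--+] → (1.60458, 1.65984, -0.8134)–(1.64366, 1.64366, -0.8134)  len=0.0423
  (v7,v10,v11) [+-+] → (1.60458, 1.65984, -0.8134)–(0, 2.32445, -0.8134)  len=1.7368
  (v10,v14,v11) [--+] → (-0.0390706, 2.30827, -0.8134)–(0, 2.32445, -0.8134)  len=0.0423
  (v11,v14,v15) [+-+] → (-0.0390706, 2.30827, -0.8134)–(-1.64366, 1.64366, -0.8134)  len=1.7368
  (v14,v18,v15) [--+] → (-1.65984, 1.60458, -0.8134)–(-1.64366, 1.64366, -0.8134)  len=0.0423
  (v15,v18,v19) [+-+] → (-1.65984, 1.60458, -0.8134)–(-2.32445, 0, -0.8134)  len=1.7368
  (v18,v22,v19) [--+] → (-2.30827, -0.0390706, -0.8134)–(-2.32445, 0, -0.8134)  len=0.0423
  (v19,v22,v23) [+-+] → (-2.30827, -0.0390706, -0.8134)–(-1.64366, -1.64366, -0.8134)  len=1.7368
  (v22,v26,v23) [--+] → (-1.60458, -1.65984, -0.8134)–(-1.64366, -1.64366, -0.8134)  len=0.0423
  (v23,v26,v27) [+-+] → (-1.60458, -1.65984, -0.8134)–(0, -2.32445, -0.8134)  len=1.7368
  (v26,v30,v27) [--+] → (0.0390706, -2.30827, -0.8134)–(0, -2.32445, -0.8134)  len=0.0423
  (v27,v30,v31) [+-+] → (0.0390706, -2.30827, -0.8134)–(1.64366, -1.64366, -0.8134)  len=1.7368
  (v30,v1,v31) [--+] → (1.65984, -1.60458, -0.8134)–(1.64366, -1.64366, -0.8134)  len=0.0423
  (v31,v1,v2) [+-+] → (1.65984, -1.60458, -0.8134)–(2.32445, 0, -0.8134)  len=1.7368

Chained into 1 loop(s):
  loop 1: 16 segments, perimeter = 14.2326
Total perimeter = 14.233


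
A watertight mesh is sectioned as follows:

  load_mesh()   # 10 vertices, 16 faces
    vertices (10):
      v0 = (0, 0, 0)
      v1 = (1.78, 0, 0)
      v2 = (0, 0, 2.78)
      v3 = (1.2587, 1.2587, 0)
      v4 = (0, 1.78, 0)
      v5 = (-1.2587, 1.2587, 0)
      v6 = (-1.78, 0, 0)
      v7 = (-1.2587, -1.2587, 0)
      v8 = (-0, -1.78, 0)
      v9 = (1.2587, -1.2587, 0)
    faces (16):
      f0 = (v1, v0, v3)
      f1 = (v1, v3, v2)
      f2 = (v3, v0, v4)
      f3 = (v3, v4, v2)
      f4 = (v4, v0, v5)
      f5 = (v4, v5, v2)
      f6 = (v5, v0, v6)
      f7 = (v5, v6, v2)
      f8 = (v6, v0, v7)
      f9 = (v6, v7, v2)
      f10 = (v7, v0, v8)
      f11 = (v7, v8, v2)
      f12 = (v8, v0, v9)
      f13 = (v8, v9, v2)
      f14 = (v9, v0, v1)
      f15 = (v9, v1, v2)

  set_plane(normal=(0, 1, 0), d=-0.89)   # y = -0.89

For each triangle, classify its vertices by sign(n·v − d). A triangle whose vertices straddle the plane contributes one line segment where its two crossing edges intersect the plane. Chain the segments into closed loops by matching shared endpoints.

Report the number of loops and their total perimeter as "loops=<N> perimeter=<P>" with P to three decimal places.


loops=1 perimeter=6.877

Straddling triangles (8 of 16):
  (v6,v0,v7) [++-] → (-0.89, -0.89, 0)–(-1.4114, -0.89, 0)  len=0.5214
  (v6,v7,v2) [+-+] → (-1.4114, -0.89, 0)–(-0.89, -0.89, 0.814321)  len=0.9669
  (v7,v0,v8) [-+-] → (-0.89, -0.89, 0)–(0, -0.89, 0)  len=0.8900
  (v7,v8,v2) [--+] → (0, -0.89, 1.39)–(-0.89, -0.89, 0.814321)  len=1.0600
  (v8,v0,v9) [-+-] → (0, -0.89, 0)–(0.89, -0.89, 0)  len=0.8900
  (v8,v9,v2) [--+] → (0.89, -0.89, 0.814321)–(0, -0.89, 1.39)  len=1.0600
  (v9,v0,v1) [-++] → (0.89, -0.89, 0)–(1.4114, -0.89, 0)  len=0.5214
  (v9,v1,v2) [-++] → (1.4114, -0.89, 0)–(0.89, -0.89, 0.814321)  len=0.9669

Chained into 1 loop(s):
  loop 1: 8 segments, perimeter = 6.8766
Total perimeter = 6.877


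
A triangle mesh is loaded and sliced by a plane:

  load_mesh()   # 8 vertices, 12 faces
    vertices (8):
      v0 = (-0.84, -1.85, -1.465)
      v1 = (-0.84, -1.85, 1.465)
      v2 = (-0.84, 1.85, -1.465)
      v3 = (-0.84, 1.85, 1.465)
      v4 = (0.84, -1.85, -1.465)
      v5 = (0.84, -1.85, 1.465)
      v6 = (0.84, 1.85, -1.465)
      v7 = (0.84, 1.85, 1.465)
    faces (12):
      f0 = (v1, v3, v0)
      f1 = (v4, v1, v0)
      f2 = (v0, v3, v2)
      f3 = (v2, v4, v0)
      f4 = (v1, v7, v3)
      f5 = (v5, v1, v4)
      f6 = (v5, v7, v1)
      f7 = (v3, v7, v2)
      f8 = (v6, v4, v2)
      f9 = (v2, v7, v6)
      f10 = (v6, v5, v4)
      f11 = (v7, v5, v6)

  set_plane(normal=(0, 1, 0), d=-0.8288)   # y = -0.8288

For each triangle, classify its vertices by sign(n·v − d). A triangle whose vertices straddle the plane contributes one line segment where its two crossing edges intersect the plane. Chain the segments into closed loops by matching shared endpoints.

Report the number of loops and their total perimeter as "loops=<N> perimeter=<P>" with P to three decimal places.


Straddling triangles (8 of 12):
  (v1,v3,v0) [-+-] → (-0.84, -0.8288, 1.465)–(-0.84, -0.8288, -0.65632)  len=2.1213
  (v0,v3,v2) [-++] → (-0.84, -0.8288, -0.65632)–(-0.84, -0.8288, -1.465)  len=0.8087
  (v2,v4,v0) [+--] → (0.37632, -0.8288, -1.465)–(-0.84, -0.8288, -1.465)  len=1.2163
  (v1,v7,v3) [-++] → (-0.37632, -0.8288, 1.465)–(-0.84, -0.8288, 1.465)  len=0.4637
  (v5,v7,v1) [-+-] → (0.84, -0.8288, 1.465)–(-0.37632, -0.8288, 1.465)  len=1.2163
  (v6,v4,v2) [+-+] → (0.84, -0.8288, -1.465)–(0.37632, -0.8288, -1.465)  len=0.4637
  (v6,v5,v4) [+--] → (0.84, -0.8288, 0.65632)–(0.84, -0.8288, -1.465)  len=2.1213
  (v7,v5,v6) [+-+] → (0.84, -0.8288, 1.465)–(0.84, -0.8288, 0.65632)  len=0.8087

Chained into 1 loop(s):
  loop 1: 8 segments, perimeter = 9.2200
Total perimeter = 9.220

loops=1 perimeter=9.220


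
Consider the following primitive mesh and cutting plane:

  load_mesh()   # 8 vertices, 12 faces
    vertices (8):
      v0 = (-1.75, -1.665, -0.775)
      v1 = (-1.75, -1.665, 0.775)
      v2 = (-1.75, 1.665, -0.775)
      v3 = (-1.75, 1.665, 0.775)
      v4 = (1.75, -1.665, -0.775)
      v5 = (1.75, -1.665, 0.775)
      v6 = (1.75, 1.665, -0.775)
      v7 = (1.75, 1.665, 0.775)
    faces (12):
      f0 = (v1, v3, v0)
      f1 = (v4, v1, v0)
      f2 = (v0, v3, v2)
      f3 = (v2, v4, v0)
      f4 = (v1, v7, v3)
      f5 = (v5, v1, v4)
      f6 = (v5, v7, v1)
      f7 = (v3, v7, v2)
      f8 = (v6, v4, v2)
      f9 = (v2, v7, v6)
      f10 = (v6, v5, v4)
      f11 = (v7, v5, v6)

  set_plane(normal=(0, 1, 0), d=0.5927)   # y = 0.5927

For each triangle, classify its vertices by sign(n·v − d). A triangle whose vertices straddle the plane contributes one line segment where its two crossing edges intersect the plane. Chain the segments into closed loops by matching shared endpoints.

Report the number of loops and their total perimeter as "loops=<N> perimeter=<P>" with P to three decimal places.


loops=1 perimeter=10.100

Straddling triangles (8 of 12):
  (v1,v3,v0) [-+-] → (-1.75, 0.5927, 0.775)–(-1.75, 0.5927, 0.275881)  len=0.4991
  (v0,v3,v2) [-++] → (-1.75, 0.5927, 0.275881)–(-1.75, 0.5927, -0.775)  len=1.0509
  (v2,v4,v0) [+--] → (-0.622958, 0.5927, -0.775)–(-1.75, 0.5927, -0.775)  len=1.1270
  (v1,v7,v3) [-++] → (0.622958, 0.5927, 0.775)–(-1.75, 0.5927, 0.775)  len=2.3730
  (v5,v7,v1) [-+-] → (1.75, 0.5927, 0.775)–(0.622958, 0.5927, 0.775)  len=1.1270
  (v6,v4,v2) [+-+] → (1.75, 0.5927, -0.775)–(-0.622958, 0.5927, -0.775)  len=2.3730
  (v6,v5,v4) [+--] → (1.75, 0.5927, -0.275881)–(1.75, 0.5927, -0.775)  len=0.4991
  (v7,v5,v6) [+-+] → (1.75, 0.5927, 0.775)–(1.75, 0.5927, -0.275881)  len=1.0509

Chained into 1 loop(s):
  loop 1: 8 segments, perimeter = 10.1000
Total perimeter = 10.100


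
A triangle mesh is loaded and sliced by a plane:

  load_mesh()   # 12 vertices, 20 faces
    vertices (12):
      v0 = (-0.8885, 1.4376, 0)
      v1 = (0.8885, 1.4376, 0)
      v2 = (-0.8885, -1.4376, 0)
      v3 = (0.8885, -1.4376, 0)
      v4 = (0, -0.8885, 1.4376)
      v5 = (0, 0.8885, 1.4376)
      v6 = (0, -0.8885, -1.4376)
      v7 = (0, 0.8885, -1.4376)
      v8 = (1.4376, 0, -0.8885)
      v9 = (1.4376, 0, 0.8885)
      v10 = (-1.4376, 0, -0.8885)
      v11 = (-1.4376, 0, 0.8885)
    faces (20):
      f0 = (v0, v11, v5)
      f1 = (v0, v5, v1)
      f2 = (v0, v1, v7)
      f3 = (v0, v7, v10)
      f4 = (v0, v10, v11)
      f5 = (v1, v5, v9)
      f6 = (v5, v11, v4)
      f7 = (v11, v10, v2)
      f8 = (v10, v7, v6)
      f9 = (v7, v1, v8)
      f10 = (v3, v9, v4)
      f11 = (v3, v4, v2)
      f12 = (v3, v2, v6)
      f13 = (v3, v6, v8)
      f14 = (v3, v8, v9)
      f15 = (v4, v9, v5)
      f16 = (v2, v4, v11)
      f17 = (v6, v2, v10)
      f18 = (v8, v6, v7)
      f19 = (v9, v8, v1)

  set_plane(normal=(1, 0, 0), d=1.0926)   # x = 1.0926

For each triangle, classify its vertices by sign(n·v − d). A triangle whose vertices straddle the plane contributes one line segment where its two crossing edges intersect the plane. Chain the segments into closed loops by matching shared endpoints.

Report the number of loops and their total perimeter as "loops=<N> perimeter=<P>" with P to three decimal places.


loops=1 perimeter=6.077

Straddling triangles (8 of 20):
  (v1,v5,v9) [--+] → (1.0926, 0.213225, 1.02027)–(1.0926, 0.903245, 0.330255)  len=0.9758
  (v7,v1,v8) [--+] → (1.0926, 0.903245, -0.330255)–(1.0926, 0.213225, -1.02027)  len=0.9758
  (v3,v9,v4) [-+-] → (1.0926, -0.903245, 0.330255)–(1.0926, -0.213225, 1.02027)  len=0.9758
  (v3,v6,v8) [--+] → (1.0926, -0.213225, -1.02027)–(1.0926, -0.903245, -0.330255)  len=0.9758
  (v3,v8,v9) [-++] → (1.0926, -0.903245, -0.330255)–(1.0926, -0.903245, 0.330255)  len=0.6605
  (v4,v9,v5) [-+-] → (1.0926, -0.213225, 1.02027)–(1.0926, 0.213225, 1.02027)  len=0.4265
  (v8,v6,v7) [+--] → (1.0926, -0.213225, -1.02027)–(1.0926, 0.213225, -1.02027)  len=0.4265
  (v9,v8,v1) [++-] → (1.0926, 0.903245, -0.330255)–(1.0926, 0.903245, 0.330255)  len=0.6605

Chained into 1 loop(s):
  loop 1: 8 segments, perimeter = 6.0773
Total perimeter = 6.077


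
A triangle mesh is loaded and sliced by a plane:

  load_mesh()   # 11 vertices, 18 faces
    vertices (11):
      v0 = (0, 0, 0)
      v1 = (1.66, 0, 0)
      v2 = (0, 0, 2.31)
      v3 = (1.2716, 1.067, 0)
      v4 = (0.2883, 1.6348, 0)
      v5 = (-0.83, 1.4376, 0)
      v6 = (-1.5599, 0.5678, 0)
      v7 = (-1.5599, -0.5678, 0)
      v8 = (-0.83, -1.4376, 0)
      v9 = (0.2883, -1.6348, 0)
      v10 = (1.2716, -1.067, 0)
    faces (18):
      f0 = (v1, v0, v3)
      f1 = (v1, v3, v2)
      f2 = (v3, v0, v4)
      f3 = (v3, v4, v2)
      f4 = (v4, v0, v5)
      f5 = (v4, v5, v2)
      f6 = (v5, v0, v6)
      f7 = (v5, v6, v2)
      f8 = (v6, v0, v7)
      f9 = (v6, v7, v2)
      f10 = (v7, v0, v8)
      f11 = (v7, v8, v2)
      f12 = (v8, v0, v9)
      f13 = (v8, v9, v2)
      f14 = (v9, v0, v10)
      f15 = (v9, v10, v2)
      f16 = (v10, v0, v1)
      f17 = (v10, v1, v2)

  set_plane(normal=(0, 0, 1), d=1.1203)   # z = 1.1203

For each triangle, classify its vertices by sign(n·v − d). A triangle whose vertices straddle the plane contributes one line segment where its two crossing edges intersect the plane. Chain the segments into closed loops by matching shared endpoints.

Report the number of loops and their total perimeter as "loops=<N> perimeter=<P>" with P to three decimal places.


loops=1 perimeter=5.263

Straddling triangles (9 of 18):
  (v1,v3,v2) [--+] → (0.654902, 0.549528, 1.1203)–(0.854936, 0, 1.1203)  len=0.5848
  (v3,v4,v2) [--+] → (0.148481, 0.841957, 1.1203)–(0.654902, 0.549528, 1.1203)  len=0.5848
  (v4,v5,v2) [--+] → (-0.427468, 0.740395, 1.1203)–(0.148481, 0.841957, 1.1203)  len=0.5848
  (v5,v6,v2) [--+] → (-0.803382, 0.292429, 1.1203)–(-0.427468, 0.740395, 1.1203)  len=0.5848
  (v6,v7,v2) [--+] → (-0.803382, -0.292429, 1.1203)–(-0.803382, 0.292429, 1.1203)  len=0.5849
  (v7,v8,v2) [--+] → (-0.427468, -0.740395, 1.1203)–(-0.803382, -0.292429, 1.1203)  len=0.5848
  (v8,v9,v2) [--+] → (0.148481, -0.841957, 1.1203)–(-0.427468, -0.740395, 1.1203)  len=0.5848
  (v9,v10,v2) [--+] → (0.654902, -0.549528, 1.1203)–(0.148481, -0.841957, 1.1203)  len=0.5848
  (v10,v1,v2) [--+] → (0.854936, 0, 1.1203)–(0.654902, -0.549528, 1.1203)  len=0.5848

Chained into 1 loop(s):
  loop 1: 9 segments, perimeter = 5.2633
Total perimeter = 5.263


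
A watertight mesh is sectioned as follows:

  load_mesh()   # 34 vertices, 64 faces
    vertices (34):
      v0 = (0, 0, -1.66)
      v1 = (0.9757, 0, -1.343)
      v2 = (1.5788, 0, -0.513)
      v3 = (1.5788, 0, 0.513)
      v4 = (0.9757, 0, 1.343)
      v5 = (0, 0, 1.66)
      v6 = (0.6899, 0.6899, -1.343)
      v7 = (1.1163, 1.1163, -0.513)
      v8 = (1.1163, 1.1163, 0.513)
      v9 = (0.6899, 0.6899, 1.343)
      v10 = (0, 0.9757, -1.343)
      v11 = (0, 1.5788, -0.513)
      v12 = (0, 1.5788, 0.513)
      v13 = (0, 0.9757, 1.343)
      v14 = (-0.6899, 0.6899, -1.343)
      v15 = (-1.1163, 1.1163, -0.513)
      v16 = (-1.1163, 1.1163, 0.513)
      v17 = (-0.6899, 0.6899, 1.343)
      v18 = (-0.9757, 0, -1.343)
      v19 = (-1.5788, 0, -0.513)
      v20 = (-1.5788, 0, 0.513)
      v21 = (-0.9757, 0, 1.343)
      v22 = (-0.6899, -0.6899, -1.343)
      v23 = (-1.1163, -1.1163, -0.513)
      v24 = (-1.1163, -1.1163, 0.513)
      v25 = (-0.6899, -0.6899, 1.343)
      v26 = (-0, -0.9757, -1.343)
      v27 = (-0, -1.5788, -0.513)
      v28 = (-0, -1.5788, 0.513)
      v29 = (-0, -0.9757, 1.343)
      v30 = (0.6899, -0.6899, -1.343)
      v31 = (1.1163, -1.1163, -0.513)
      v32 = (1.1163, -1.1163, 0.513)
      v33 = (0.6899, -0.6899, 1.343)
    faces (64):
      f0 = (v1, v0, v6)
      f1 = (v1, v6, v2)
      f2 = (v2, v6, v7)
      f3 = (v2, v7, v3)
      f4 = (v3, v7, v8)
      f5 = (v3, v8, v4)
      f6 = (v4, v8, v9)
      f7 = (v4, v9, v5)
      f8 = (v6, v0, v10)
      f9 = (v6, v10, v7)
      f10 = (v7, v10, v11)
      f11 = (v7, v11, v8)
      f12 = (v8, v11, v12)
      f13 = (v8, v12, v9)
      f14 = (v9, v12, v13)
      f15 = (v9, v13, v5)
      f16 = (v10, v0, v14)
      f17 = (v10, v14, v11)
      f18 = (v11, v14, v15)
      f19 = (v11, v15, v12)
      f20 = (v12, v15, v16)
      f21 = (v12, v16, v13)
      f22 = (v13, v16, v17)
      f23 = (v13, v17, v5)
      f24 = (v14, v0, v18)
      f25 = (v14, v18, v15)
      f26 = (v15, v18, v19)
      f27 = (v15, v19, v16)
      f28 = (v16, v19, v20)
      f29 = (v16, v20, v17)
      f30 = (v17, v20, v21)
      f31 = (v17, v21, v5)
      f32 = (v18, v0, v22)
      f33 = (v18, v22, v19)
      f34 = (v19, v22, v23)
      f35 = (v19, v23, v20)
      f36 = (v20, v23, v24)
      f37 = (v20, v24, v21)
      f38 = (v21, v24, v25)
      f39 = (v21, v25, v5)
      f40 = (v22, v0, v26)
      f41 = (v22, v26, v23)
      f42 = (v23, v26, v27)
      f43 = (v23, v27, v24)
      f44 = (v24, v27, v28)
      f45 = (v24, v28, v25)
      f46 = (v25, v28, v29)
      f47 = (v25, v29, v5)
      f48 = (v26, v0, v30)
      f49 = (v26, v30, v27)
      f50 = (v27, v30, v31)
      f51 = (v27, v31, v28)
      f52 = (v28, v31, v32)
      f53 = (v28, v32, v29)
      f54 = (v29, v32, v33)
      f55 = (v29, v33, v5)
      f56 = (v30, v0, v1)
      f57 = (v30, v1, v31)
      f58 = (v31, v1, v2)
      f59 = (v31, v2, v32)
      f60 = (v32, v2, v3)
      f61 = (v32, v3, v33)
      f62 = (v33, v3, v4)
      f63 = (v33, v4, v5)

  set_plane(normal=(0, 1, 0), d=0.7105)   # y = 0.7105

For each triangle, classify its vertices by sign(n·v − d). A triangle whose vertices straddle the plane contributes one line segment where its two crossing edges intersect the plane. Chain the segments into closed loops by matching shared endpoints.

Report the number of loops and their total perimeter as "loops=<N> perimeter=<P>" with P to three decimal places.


Straddling triangles (20 of 64):
  (v2,v6,v7) [--+] → (0.7105, 0.7105, -1.3029)–(1.28443, 0.7105, -0.513)  len=0.9764
  (v2,v7,v3) [-+-] → (1.28443, 0.7105, -0.513)–(1.28443, 0.7105, -0.140026)  len=0.3730
  (v3,v7,v8) [-++] → (1.28443, 0.7105, -0.140026)–(1.28443, 0.7105, 0.513)  len=0.6530
  (v3,v8,v4) [-+-] → (1.28443, 0.7105, 0.513)–(1.06519, 0.7105, 0.814724)  len=0.3730
  (v4,v8,v9) [-+-] → (1.06519, 0.7105, 0.814724)–(0.7105, 0.7105, 1.3029)  len=0.6034
  (v6,v0,v10) [--+] → (0, 0.7105, -1.42916)–(0.640173, 0.7105, -1.343)  len=0.6459
  (v6,v10,v7) [-++] → (0.640173, 0.7105, -1.343)–(0.7105, 0.7105, -1.3029)  len=0.0810
  (v8,v12,v9) [++-] → (0.673912, 0.7105, 1.32376)–(0.7105, 0.7105, 1.3029)  len=0.0421
  (v9,v12,v13) [-++] → (0.673912, 0.7105, 1.32376)–(0.640173, 0.7105, 1.343)  len=0.0388
  (v9,v13,v5) [-+-] → (0.640173, 0.7105, 1.343)–(0, 0.7105, 1.42916)  len=0.6459
  (v10,v0,v14) [+--] → (0, 0.7105, -1.42916)–(-0.640173, 0.7105, -1.343)  len=0.6459
  (v10,v14,v11) [+-+] → (-0.640173, 0.7105, -1.343)–(-0.673912, 0.7105, -1.32376)  len=0.0388
  (v11,v14,v15) [+-+] → (-0.673912, 0.7105, -1.32376)–(-0.7105, 0.7105, -1.3029)  len=0.0421
  (v13,v16,v17) [++-] → (-0.7105, 0.7105, 1.3029)–(-0.640173, 0.7105, 1.343)  len=0.0810
  (v13,v17,v5) [+--] → (-0.640173, 0.7105, 1.343)–(0, 0.7105, 1.42916)  len=0.6459
  (v14,v18,v15) [--+] → (-1.06519, 0.7105, -0.814724)–(-0.7105, 0.7105, -1.3029)  len=0.6034
  (v15,v18,v19) [+--] → (-1.06519, 0.7105, -0.814724)–(-1.28443, 0.7105, -0.513)  len=0.3730
  (v15,v19,v16) [+-+] → (-1.28443, 0.7105, -0.513)–(-1.28443, 0.7105, 0.140026)  len=0.6530
  (v16,v19,v20) [+--] → (-1.28443, 0.7105, 0.140026)–(-1.28443, 0.7105, 0.513)  len=0.3730
  (v16,v20,v17) [+--] → (-1.28443, 0.7105, 0.513)–(-0.7105, 0.7105, 1.3029)  len=0.9764

Chained into 1 loop(s):
  loop 1: 20 segments, perimeter = 8.8652
Total perimeter = 8.865

loops=1 perimeter=8.865


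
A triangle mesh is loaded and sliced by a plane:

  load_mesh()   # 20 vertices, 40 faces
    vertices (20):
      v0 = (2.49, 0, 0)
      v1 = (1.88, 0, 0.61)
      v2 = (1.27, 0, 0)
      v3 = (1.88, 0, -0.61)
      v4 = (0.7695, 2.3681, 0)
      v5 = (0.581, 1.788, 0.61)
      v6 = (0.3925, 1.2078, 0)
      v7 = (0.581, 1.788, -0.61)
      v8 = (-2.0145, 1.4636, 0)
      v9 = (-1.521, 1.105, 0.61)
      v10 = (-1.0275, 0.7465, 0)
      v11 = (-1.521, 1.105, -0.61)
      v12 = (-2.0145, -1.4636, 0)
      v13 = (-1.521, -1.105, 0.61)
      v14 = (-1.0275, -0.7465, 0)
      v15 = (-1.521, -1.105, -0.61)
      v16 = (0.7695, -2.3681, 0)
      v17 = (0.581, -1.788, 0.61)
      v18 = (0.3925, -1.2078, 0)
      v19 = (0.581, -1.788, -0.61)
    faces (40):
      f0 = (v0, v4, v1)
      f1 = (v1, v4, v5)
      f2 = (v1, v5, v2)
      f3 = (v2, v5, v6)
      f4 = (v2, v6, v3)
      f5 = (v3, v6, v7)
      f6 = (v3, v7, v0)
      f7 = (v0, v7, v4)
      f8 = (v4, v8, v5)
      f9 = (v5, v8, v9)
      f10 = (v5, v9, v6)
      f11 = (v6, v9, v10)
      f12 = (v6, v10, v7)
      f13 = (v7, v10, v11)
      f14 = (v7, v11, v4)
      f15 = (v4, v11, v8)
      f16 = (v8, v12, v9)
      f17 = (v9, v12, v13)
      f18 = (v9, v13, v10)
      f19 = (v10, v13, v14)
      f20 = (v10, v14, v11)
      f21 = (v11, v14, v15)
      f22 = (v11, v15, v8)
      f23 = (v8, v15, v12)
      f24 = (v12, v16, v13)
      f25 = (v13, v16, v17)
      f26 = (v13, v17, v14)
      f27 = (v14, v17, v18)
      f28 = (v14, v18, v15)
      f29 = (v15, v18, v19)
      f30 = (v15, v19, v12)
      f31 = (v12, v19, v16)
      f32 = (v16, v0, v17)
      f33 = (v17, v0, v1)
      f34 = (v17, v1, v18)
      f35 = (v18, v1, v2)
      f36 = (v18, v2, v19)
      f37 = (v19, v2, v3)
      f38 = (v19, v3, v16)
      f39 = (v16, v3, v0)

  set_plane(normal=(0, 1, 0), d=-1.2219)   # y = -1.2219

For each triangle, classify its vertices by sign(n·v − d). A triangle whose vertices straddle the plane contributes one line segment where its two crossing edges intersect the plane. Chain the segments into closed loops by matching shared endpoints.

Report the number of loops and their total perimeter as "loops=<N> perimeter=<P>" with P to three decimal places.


loops=1 perimeter=8.917

Straddling triangles (16 of 40):
  (v8,v12,v9) [+-+] → (-2.0145, -1.2219, 0)–(-1.96806, -1.2219, 0.0573998)  len=0.0738
  (v9,v12,v13) [+-+] → (-1.96806, -1.2219, 0.0573998)–(-1.68188, -1.2219, 0.411146)  len=0.4550
  (v8,v15,v12) [++-] → (-1.68188, -1.2219, -0.411146)–(-2.0145, -1.2219, 0)  len=0.5288
  (v12,v16,v13) [--+] → (-1.30901, -1.2219, 0.553544)–(-1.68188, -1.2219, 0.411146)  len=0.3991
  (v13,v16,v17) [+--] → (-1.30901, -1.2219, 0.553544)–(-1.16123, -1.2219, 0.61)  len=0.1582
  (v13,v17,v14) [+-+] → (-1.16123, -1.2219, 0.61)–(-0.293289, -1.2219, 0.278439)  len=0.9291
  (v14,v17,v18) [+-+] → (-0.293289, -1.2219, 0.278439)–(0.397081, -1.2219, 0.0148242)  len=0.7390
  (v15,v18,v19) [++-] → (0.397081, -1.2219, -0.0148242)–(-1.16123, -1.2219, -0.61)  len=1.6681
  (v15,v19,v12) [+--] → (-1.16123, -1.2219, -0.61)–(-1.68188, -1.2219, -0.411146)  len=0.5573
  (v16,v0,v17) [-+-] → (1.60225, -1.2219, 0)–(1.18541, -1.2219, 0.416867)  len=0.5895
  (v17,v0,v1) [-++] → (1.18541, -1.2219, 0.416867)–(0.992277, -1.2219, 0.61)  len=0.2731
  (v17,v1,v18) [-++] → (0.992277, -1.2219, 0.61)–(0.397081, -1.2219, 0.0148242)  len=0.8417
  (v18,v2,v19) [++-] → (0.799145, -1.2219, -0.416867)–(0.397081, -1.2219, -0.0148242)  len=0.5686
  (v19,v2,v3) [-++] → (0.799145, -1.2219, -0.416867)–(0.992277, -1.2219, -0.61)  len=0.2731
  (v19,v3,v16) [-+-] → (0.992277, -1.2219, -0.61)–(1.307, -1.2219, -0.29525)  len=0.4451
  (v16,v3,v0) [-++] → (1.307, -1.2219, -0.29525)–(1.60225, -1.2219, 0)  len=0.4175

Chained into 1 loop(s):
  loop 1: 16 segments, perimeter = 8.9173
Total perimeter = 8.917


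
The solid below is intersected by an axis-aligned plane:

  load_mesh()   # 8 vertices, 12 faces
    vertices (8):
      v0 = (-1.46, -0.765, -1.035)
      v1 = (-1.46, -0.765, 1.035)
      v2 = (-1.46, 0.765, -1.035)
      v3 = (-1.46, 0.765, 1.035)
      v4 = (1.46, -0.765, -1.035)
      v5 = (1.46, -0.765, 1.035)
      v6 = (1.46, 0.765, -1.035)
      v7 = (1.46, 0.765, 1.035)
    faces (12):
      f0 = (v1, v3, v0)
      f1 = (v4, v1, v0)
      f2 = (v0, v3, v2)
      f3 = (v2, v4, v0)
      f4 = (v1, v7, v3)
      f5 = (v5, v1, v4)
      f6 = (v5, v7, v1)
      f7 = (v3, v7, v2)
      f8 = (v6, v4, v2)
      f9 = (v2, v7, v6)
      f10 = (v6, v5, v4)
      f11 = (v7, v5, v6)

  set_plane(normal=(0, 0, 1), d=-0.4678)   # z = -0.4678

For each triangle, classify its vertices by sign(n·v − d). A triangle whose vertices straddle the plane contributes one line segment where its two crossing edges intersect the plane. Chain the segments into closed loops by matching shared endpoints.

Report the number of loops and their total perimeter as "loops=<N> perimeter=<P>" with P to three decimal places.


Straddling triangles (8 of 12):
  (v1,v3,v0) [++-] → (-1.46, -0.345765, -0.4678)–(-1.46, -0.765, -0.4678)  len=0.4192
  (v4,v1,v0) [-+-] → (0.659892, -0.765, -0.4678)–(-1.46, -0.765, -0.4678)  len=2.1199
  (v0,v3,v2) [-+-] → (-1.46, -0.345765, -0.4678)–(-1.46, 0.765, -0.4678)  len=1.1108
  (v5,v1,v4) [++-] → (0.659892, -0.765, -0.4678)–(1.46, -0.765, -0.4678)  len=0.8001
  (v3,v7,v2) [++-] → (-0.659892, 0.765, -0.4678)–(-1.46, 0.765, -0.4678)  len=0.8001
  (v2,v7,v6) [-+-] → (-0.659892, 0.765, -0.4678)–(1.46, 0.765, -0.4678)  len=2.1199
  (v6,v5,v4) [-+-] → (1.46, 0.345765, -0.4678)–(1.46, -0.765, -0.4678)  len=1.1108
  (v7,v5,v6) [++-] → (1.46, 0.345765, -0.4678)–(1.46, 0.765, -0.4678)  len=0.4192

Chained into 1 loop(s):
  loop 1: 8 segments, perimeter = 8.9000
Total perimeter = 8.900

loops=1 perimeter=8.900
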